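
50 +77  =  127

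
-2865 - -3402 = 537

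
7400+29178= 36578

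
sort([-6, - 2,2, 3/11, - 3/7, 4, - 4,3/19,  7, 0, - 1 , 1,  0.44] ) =[ - 6, - 4, - 2, - 1, - 3/7, 0,  3/19, 3/11,0.44, 1, 2, 4, 7]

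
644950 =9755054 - 9110104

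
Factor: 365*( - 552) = - 201480 = -2^3*3^1*5^1*23^1*73^1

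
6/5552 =3/2776 = 0.00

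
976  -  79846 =- 78870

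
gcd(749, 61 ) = 1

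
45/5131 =45/5131  =  0.01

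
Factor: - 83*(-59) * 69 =337893 = 3^1*23^1*59^1*83^1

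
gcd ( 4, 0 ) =4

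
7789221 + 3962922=11752143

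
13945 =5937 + 8008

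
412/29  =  14 + 6/29 = 14.21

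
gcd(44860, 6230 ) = 10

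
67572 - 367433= - 299861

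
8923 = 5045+3878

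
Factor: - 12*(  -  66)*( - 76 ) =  - 2^5*3^2*11^1*19^1   =  - 60192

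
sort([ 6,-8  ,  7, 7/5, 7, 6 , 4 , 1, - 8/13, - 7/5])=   [ - 8, - 7/5,- 8/13  ,  1, 7/5 , 4, 6,6,  7, 7]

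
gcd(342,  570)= 114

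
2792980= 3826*730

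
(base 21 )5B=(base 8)164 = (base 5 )431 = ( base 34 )3E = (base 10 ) 116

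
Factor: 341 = 11^1 * 31^1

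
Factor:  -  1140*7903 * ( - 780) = 2^4*3^2*5^2 *7^1 * 13^1*19^1*1129^1 =7027347600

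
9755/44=9755/44 = 221.70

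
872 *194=169168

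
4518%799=523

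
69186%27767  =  13652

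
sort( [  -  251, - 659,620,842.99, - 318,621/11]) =[ - 659, -318, - 251, 621/11,620,842.99 ]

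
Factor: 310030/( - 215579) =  - 2^1*5^1 *13^( - 1) * 23^(  -  1 )*  43^1  =  - 430/299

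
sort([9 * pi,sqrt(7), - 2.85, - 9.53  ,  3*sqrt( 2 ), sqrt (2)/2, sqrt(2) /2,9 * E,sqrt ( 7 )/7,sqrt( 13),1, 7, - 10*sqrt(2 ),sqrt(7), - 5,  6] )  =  [ - 10*sqrt( 2), - 9.53, -5, - 2.85,sqrt (7 ) /7,sqrt( 2)/2,sqrt(2)/2, 1,sqrt (7 ),sqrt( 7 ),sqrt(13),  3*sqrt (2),6,7,9*E,9*pi]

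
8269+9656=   17925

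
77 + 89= 166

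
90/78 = 15/13 = 1.15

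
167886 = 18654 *9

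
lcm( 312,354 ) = 18408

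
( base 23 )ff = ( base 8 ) 550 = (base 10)360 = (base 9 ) 440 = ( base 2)101101000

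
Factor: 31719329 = 61^1*519989^1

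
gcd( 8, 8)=8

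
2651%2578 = 73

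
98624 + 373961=472585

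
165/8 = 20 + 5/8 = 20.62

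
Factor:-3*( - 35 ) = 105 = 3^1*5^1*7^1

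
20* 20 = 400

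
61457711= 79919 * 769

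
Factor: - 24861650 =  - 2^1*5^2*11^1*17^1*2659^1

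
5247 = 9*583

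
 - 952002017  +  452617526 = -499384491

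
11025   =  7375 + 3650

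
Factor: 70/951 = 2^1*3^( - 1)*5^1*  7^1*317^( - 1 )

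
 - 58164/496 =-118 + 91/124 = - 117.27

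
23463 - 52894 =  - 29431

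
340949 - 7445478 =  - 7104529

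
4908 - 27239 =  - 22331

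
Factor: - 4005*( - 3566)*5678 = 81092230740   =  2^2*3^2*5^1 * 17^1*89^1*167^1 * 1783^1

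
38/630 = 19/315 = 0.06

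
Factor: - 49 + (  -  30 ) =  - 79^1 = - 79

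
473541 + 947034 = 1420575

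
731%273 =185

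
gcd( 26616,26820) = 12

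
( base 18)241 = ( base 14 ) 397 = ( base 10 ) 721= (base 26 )11J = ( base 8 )1321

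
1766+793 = 2559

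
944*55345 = 52245680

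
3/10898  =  3/10898 = 0.00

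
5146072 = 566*9092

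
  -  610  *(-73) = 44530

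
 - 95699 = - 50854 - 44845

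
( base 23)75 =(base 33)51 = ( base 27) 64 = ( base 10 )166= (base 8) 246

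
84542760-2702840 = 81839920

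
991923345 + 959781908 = 1951705253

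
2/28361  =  2/28361=0.00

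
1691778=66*25633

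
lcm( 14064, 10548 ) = 42192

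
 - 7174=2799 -9973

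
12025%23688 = 12025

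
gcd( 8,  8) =8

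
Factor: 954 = 2^1*3^2*53^1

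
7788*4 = 31152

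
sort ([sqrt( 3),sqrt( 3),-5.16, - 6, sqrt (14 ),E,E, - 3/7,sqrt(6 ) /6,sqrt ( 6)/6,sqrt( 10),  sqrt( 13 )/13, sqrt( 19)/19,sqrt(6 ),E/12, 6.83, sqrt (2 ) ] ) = [ -6,- 5.16, - 3/7, E/12,sqrt (19)/19,sqrt( 13)/13, sqrt (6)/6,sqrt(6)/6,sqrt( 2 ) , sqrt( 3 ), sqrt( 3 ),sqrt(6),E , E,sqrt( 10),  sqrt ( 14), 6.83] 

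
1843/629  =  1843/629 = 2.93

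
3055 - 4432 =-1377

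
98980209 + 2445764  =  101425973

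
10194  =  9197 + 997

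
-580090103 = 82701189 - 662791292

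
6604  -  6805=  -  201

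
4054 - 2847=1207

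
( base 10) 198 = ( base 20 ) 9I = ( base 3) 21100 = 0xc6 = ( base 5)1243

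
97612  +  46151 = 143763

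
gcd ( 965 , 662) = 1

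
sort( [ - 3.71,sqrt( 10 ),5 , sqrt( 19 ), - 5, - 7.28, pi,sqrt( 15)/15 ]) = [-7.28, -5,-3.71,sqrt(15 )/15,pi, sqrt( 10), sqrt (19), 5 ]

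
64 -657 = -593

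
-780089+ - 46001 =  - 826090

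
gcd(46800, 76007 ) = 1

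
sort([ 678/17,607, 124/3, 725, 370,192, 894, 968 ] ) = [ 678/17,124/3,192, 370, 607, 725 , 894 , 968 ]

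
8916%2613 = 1077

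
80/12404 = 20/3101 = 0.01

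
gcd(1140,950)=190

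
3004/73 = 41 + 11/73 =41.15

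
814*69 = 56166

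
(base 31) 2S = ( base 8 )132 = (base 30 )30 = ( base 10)90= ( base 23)3L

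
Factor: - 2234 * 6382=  - 2^2*1117^1*3191^1= - 14257388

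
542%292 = 250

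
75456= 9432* 8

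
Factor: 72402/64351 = 2^1*3^1 * 7^( - 1 )*11^1 * 29^( - 1)*317^( - 1)*1097^1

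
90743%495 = 158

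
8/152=1/19 =0.05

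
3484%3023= 461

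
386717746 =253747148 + 132970598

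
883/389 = 2 + 105/389 = 2.27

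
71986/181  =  71986/181=397.71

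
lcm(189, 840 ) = 7560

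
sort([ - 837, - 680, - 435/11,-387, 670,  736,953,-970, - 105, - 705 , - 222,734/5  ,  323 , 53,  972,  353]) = [ - 970, - 837, - 705,-680, - 387, - 222,- 105, - 435/11,  53,  734/5 , 323, 353, 670,736,953 , 972]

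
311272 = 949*328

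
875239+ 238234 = 1113473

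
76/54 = 38/27 = 1.41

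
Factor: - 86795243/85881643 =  - 47^( - 1 )*199^1*436157^1*1827269^(-1) 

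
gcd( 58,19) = 1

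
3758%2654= 1104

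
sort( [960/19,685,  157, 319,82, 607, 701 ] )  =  [960/19 , 82 , 157, 319, 607, 685, 701]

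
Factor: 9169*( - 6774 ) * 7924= - 2^3*3^1*7^1*53^1 *173^1*283^1*1129^1 =- 492166026744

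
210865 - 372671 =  - 161806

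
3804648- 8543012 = -4738364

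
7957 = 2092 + 5865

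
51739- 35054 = 16685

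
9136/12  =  2284/3 = 761.33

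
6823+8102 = 14925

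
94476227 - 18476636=75999591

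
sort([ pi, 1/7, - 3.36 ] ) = [ - 3.36, 1/7 , pi ]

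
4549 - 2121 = 2428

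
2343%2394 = 2343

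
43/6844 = 43/6844 = 0.01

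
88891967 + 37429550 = 126321517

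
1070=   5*214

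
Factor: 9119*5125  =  46734875 = 5^3 * 11^1* 41^1*829^1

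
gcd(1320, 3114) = 6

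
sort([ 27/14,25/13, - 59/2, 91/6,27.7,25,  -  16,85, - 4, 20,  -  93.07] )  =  [- 93.07, - 59/2, -16, - 4, 25/13 , 27/14, 91/6 , 20,25  ,  27.7 , 85 ] 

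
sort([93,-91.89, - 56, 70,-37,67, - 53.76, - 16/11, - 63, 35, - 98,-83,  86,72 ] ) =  [ - 98, - 91.89 ,-83,-63,-56,-53.76,-37,-16/11,35,67,  70, 72, 86,93]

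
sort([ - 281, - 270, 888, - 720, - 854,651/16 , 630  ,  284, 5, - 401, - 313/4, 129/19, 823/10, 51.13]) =[ - 854, - 720, - 401 ,  -  281, - 270, - 313/4, 5, 129/19,651/16,51.13,823/10,284, 630,888]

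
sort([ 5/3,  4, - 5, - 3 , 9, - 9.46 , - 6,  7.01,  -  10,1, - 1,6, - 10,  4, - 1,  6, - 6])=[ - 10, - 10, - 9.46, - 6  , - 6, - 5, - 3 , - 1,- 1,1, 5/3,4,4, 6, 6,7.01, 9 ] 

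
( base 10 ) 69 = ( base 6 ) 153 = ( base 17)41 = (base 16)45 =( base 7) 126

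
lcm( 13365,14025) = 1136025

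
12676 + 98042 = 110718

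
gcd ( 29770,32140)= 10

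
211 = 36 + 175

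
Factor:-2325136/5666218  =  -2^3*11^2*19^( - 1)*1201^1*149111^( - 1 )=-  1162568/2833109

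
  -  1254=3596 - 4850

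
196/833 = 4/17  =  0.24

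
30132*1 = 30132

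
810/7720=81/772 =0.10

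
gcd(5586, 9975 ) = 399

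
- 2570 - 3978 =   -  6548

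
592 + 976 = 1568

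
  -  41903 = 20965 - 62868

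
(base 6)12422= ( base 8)3536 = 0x75e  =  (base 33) 1O5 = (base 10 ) 1886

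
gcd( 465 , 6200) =155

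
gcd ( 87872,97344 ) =64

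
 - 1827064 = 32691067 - 34518131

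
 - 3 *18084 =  - 54252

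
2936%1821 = 1115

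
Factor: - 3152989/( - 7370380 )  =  2^ (-2 )*5^ ( - 1 )*7^1 * 149^1*401^ ( - 1 )*919^( - 1 )*3023^1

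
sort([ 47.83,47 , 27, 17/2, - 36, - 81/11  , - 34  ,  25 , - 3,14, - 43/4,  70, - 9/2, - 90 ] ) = [-90, - 36, - 34, - 43/4 , - 81/11 , - 9/2, - 3, 17/2, 14, 25,27 , 47, 47.83,70] 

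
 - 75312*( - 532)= 40065984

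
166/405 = 166/405= 0.41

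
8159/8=1019 + 7/8=1019.88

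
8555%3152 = 2251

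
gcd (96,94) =2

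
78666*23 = 1809318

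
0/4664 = 0 = 0.00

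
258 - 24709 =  - 24451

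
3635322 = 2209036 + 1426286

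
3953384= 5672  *697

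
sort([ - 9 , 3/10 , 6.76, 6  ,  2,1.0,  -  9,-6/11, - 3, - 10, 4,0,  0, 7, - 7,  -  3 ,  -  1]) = [-10,  -  9,-9, - 7, - 3, - 3,-1, - 6/11,0,0,  3/10,1.0,2,4,6,6.76,7]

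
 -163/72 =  - 163/72 = - 2.26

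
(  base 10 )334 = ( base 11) 284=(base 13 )1C9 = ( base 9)411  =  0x14E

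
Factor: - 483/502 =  - 2^(-1)*3^1*7^1*23^1*251^(  -  1 ) 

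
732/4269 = 244/1423 =0.17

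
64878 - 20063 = 44815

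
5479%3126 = 2353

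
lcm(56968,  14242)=56968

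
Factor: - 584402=-2^1*7^1*13^3 * 19^1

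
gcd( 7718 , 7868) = 2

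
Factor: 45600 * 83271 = 2^5*3^2*5^2 * 19^1 * 41^1  *677^1 = 3797157600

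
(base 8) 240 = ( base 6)424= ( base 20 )80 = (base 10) 160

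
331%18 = 7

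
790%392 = 6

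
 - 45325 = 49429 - 94754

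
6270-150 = 6120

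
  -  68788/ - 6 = 34394/3 = 11464.67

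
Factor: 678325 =5^2*43^1*631^1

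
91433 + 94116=185549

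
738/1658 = 369/829 = 0.45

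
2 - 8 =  - 6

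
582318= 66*8823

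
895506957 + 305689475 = 1201196432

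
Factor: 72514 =2^1*13^1*2789^1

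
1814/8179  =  1814/8179 = 0.22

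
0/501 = 0= 0.00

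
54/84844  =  27/42422 = 0.00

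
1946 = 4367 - 2421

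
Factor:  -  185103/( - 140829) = 3^1*13^(  -  1 )*23^( - 1)*131^1 = 393/299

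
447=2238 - 1791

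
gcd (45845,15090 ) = 5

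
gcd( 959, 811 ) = 1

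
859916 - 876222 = -16306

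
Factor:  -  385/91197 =-3^ (-2 )*5^1*7^1  *11^1*10133^( - 1)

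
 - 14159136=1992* ( - 7108 )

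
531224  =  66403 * 8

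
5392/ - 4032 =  - 337/252  =  -1.34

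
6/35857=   6/35857= 0.00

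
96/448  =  3/14 = 0.21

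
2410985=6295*383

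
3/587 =3/587 = 0.01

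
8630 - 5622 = 3008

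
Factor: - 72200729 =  - 72200729^1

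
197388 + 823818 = 1021206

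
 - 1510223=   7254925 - 8765148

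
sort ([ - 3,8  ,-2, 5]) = [ - 3, - 2, 5, 8]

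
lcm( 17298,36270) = 1124370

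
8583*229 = 1965507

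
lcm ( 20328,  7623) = 60984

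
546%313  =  233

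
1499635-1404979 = 94656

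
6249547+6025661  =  12275208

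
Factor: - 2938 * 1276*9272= - 2^6*11^1*13^1*19^1 * 29^1*61^1*113^1 = -34759689536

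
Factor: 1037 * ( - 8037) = -3^2*17^1*19^1 * 47^1*61^1  =  -8334369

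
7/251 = 7/251 = 0.03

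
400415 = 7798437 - 7398022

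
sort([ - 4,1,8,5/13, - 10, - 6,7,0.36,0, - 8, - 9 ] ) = [ - 10, - 9, - 8, - 6, - 4,0,0.36,5/13, 1,7 , 8] 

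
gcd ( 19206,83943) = 9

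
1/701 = 1/701 = 0.00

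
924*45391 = 41941284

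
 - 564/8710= - 282/4355 = - 0.06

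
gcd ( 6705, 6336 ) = 9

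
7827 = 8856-1029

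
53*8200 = 434600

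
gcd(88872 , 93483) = 3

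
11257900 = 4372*2575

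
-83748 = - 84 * 997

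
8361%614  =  379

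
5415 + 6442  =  11857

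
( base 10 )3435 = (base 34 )2X1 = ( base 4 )311223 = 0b110101101011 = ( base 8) 6553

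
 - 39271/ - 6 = 6545 + 1/6 = 6545.17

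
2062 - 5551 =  - 3489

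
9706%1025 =481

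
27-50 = - 23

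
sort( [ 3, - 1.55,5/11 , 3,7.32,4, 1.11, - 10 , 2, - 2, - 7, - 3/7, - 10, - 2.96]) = [ - 10, - 10, - 7, - 2.96,-2, - 1.55 , - 3/7,5/11,1.11,2, 3, 3, 4, 7.32]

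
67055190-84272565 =-17217375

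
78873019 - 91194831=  - 12321812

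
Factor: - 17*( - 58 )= 2^1*17^1*29^1 = 986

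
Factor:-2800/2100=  - 2^2 * 3^( -1) =- 4/3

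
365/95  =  73/19=3.84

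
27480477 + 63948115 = 91428592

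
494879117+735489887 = 1230369004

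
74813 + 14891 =89704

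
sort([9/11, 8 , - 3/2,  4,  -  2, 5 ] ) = [ - 2, - 3/2,9/11, 4, 5,  8]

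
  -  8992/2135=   -  8992/2135 =-  4.21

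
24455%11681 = 1093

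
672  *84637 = 56876064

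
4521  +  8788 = 13309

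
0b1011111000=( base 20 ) 1I0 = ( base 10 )760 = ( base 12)534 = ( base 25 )15A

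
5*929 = 4645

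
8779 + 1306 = 10085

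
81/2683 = 81/2683  =  0.03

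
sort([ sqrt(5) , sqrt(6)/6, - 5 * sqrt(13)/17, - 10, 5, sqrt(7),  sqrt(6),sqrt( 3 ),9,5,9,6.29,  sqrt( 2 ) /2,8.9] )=[ - 10,-5*sqrt(  13 ) /17, sqrt(6) /6,sqrt(2 )/2,sqrt(3), sqrt ( 5),sqrt(6), sqrt( 7 ),5, 5, 6.29 , 8.9, 9, 9 ] 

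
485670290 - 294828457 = 190841833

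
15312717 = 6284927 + 9027790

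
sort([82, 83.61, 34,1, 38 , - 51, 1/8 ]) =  [ - 51,  1/8, 1, 34, 38, 82, 83.61 ]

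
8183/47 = 8183/47 = 174.11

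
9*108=972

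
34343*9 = 309087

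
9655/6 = 9655/6 = 1609.17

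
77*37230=2866710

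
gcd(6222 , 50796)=102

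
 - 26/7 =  - 26/7 =- 3.71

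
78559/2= 39279+ 1/2 = 39279.50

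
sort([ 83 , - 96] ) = [ - 96,83] 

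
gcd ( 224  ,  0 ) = 224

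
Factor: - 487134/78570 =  - 31/5 = - 5^( - 1 )*31^1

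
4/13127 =4/13127 = 0.00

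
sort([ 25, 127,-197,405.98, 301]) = [ - 197, 25, 127,301, 405.98 ] 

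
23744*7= 166208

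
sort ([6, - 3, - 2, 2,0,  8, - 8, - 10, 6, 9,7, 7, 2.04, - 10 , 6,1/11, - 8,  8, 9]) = [ - 10, - 10, - 8, - 8, - 3 ,-2,0, 1/11, 2, 2.04,6, 6,  6, 7, 7, 8, 8, 9, 9 ] 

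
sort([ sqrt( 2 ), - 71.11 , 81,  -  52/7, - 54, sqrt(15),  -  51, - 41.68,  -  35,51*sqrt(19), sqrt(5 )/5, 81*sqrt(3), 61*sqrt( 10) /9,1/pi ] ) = [ - 71.11, - 54, - 51,-41.68, - 35, - 52/7, 1/pi, sqrt ( 5)/5, sqrt(2), sqrt(15 ),61*sqrt( 10 )/9, 81, 81*sqrt( 3),51*sqrt( 19 )]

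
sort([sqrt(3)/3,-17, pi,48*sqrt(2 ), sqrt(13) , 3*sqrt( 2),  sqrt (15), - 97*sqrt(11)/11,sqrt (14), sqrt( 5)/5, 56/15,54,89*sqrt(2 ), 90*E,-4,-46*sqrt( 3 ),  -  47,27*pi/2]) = [ - 46  *  sqrt(3), - 47, - 97*sqrt( 11)/11,-17 ,-4,sqrt( 5) /5,sqrt(3 )/3, pi,  sqrt( 13), 56/15,sqrt( 14),sqrt( 15), 3 * sqrt(  2), 27*pi/2,54,48*sqrt(2), 89*sqrt( 2),90*E]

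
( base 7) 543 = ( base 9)336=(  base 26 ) AG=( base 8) 424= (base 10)276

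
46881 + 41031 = 87912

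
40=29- -11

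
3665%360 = 65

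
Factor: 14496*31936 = 2^11*3^1*151^1*499^1= 462944256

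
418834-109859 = 308975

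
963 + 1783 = 2746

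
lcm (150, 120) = 600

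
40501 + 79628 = 120129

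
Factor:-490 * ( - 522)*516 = 2^4*3^3*5^1*7^2*29^1*43^1 = 131982480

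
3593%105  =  23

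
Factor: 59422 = 2^1 * 11^1 * 37^1*73^1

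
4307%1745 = 817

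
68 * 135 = 9180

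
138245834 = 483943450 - 345697616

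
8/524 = 2/131 =0.02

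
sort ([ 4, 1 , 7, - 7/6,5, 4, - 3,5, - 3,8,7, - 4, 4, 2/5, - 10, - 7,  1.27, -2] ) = [ - 10, - 7 , - 4,-3, - 3, - 2,-7/6,2/5,1,1.27,4,4, 4,5, 5, 7, 7,8]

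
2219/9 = 2219/9 = 246.56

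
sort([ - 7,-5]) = [  -  7, - 5]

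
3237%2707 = 530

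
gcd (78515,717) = 1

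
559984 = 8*69998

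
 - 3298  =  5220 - 8518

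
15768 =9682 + 6086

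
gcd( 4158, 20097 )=693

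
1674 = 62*27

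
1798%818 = 162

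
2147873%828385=491103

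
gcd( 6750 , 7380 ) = 90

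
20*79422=1588440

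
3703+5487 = 9190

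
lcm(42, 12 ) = 84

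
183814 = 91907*2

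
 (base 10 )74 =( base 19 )3h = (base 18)42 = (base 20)3e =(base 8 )112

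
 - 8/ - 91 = 8/91= 0.09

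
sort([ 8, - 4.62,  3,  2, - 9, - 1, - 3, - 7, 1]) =[ - 9, - 7,-4.62, - 3 ,- 1, 1, 2,3,8 ] 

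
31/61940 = 31/61940= 0.00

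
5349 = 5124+225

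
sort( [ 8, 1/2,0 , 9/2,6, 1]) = [ 0, 1/2,  1 , 9/2 , 6,8 ] 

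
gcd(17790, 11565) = 15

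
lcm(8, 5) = 40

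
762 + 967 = 1729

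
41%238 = 41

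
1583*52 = 82316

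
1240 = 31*40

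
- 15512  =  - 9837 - 5675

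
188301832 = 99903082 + 88398750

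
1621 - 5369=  - 3748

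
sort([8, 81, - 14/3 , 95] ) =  [ - 14/3,8,81,95]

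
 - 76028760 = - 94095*808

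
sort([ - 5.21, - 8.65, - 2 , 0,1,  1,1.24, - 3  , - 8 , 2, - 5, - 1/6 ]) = [ - 8.65,-8, - 5.21,-5, - 3, - 2, - 1/6,0,  1,  1, 1.24,2]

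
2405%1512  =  893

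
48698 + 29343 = 78041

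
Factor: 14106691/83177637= 3^ (  -  1)*23^( - 1 )*1205473^( - 1 )*14106691^1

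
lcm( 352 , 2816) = 2816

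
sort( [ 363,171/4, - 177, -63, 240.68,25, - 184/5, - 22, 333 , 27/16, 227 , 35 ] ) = [  -  177, - 63, - 184/5, - 22, 27/16 , 25, 35,171/4, 227 , 240.68,333 , 363 ] 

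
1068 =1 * 1068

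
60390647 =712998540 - 652607893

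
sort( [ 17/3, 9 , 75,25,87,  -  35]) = [ - 35, 17/3, 9, 25, 75,87]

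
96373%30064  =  6181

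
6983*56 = 391048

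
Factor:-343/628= - 2^( - 2 )*7^3*157^( - 1 )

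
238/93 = 2+ 52/93 = 2.56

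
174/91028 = 87/45514  =  0.00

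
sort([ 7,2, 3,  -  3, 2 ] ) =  [ - 3,2,2,  3,7 ] 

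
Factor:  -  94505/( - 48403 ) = 5^1*41^1*97^( -1)*461^1*499^( - 1)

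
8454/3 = 2818 = 2818.00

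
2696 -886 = 1810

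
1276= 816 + 460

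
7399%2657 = 2085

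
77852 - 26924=50928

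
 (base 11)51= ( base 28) 20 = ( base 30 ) 1Q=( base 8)70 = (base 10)56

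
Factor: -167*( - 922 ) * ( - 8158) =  -2^2*167^1*461^1 * 4079^1 = - 1256119892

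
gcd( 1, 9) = 1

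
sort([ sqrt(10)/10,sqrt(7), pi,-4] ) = [- 4, sqrt( 10)/10,sqrt(7 )  ,  pi] 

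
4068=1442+2626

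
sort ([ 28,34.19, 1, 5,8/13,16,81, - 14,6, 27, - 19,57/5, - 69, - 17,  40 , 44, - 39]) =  [-69,-39, - 19, - 17, - 14 , 8/13, 1, 5,6, 57/5, 16, 27,28, 34.19, 40,44 , 81]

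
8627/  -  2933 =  - 3 + 172/2933 =- 2.94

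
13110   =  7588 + 5522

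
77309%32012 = 13285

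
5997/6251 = 5997/6251 =0.96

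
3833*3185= 12208105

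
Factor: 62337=3^1 * 11^1*1889^1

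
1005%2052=1005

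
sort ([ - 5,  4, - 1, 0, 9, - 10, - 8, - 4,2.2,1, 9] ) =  [ -10 , - 8,  -  5, - 4 ,- 1,0, 1,2.2, 4  ,  9, 9 ] 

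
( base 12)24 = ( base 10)28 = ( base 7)40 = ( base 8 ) 34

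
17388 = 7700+9688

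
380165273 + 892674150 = 1272839423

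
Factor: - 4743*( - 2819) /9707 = 786501/571 = 3^2 * 31^1*571^( - 1)*2819^1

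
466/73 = 466/73 = 6.38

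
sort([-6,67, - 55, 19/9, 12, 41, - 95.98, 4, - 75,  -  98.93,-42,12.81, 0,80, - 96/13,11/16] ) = [ - 98.93,-95.98, - 75,-55, - 42,- 96/13,  -  6,0, 11/16 , 19/9, 4,12,12.81,  41,67,80]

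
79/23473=79/23473 = 0.00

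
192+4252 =4444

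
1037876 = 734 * 1414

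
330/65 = 66/13= 5.08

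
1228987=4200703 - 2971716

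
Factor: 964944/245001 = 321648/81667= 2^4*3^1 * 6701^1*81667^ (-1)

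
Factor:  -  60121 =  - 59^1*1019^1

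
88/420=22/105 = 0.21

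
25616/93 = 25616/93 = 275.44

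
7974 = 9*886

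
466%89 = 21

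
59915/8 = 7489 + 3/8 = 7489.38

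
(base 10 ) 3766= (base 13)1939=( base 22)7H4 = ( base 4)322312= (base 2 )111010110110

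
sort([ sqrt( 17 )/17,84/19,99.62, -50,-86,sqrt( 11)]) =[ -86,-50,sqrt( 17)/17,sqrt (11),84/19, 99.62] 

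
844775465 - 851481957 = - 6706492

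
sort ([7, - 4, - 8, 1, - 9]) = [ - 9,-8, -4,1, 7 ] 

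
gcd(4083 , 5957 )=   1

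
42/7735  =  6/1105= 0.01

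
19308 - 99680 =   -  80372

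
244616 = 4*61154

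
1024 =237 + 787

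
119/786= 119/786 = 0.15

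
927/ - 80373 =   -  1+26482/26791 = - 0.01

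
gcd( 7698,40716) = 6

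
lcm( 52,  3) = 156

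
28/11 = 2 + 6/11 = 2.55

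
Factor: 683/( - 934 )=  - 2^( - 1)*467^( - 1)*683^1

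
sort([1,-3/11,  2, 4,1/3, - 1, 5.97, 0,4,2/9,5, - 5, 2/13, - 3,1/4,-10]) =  [-10, - 5,-3, - 1,-3/11 , 0  ,  2/13, 2/9,1/4,1/3,1,2, 4,4,5, 5.97 ] 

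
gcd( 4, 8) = 4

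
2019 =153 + 1866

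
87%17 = 2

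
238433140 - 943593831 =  - 705160691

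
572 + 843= 1415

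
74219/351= 211 + 158/351 = 211.45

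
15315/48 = 5105/16 = 319.06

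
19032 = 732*26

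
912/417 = 2  +  26/139 = 2.19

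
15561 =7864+7697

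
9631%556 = 179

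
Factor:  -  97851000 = - 2^3*3^1 *5^3* 13^2  *  193^1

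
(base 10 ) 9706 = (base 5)302311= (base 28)cai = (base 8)22752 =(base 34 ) 8dg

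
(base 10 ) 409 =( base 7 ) 1123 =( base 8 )631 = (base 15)1C4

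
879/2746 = 879/2746=0.32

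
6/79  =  6/79 = 0.08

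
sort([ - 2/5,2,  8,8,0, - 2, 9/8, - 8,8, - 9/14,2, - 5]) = [-8 ,-5,-2,-9/14, - 2/5,0,  9/8,2, 2,8 , 8,8] 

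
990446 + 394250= 1384696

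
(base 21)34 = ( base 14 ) 4b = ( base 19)3a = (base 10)67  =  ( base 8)103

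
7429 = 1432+5997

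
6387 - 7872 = - 1485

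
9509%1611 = 1454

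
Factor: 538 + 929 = 3^2*163^1 = 1467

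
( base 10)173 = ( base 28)65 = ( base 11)148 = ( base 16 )AD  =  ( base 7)335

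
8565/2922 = 2855/974  =  2.93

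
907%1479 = 907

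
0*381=0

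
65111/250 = 260  +  111/250 = 260.44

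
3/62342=3/62342 = 0.00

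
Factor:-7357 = -7^1*1051^1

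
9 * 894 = 8046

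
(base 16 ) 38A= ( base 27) 16f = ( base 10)906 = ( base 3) 1020120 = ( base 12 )636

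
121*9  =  1089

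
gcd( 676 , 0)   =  676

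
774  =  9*86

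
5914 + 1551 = 7465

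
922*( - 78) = -71916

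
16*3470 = 55520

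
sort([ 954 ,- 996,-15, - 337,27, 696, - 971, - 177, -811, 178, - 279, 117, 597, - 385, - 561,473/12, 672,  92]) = [ - 996, - 971  , - 811, - 561, - 385, - 337, - 279, - 177 , - 15, 27 , 473/12, 92, 117,178, 597,672 , 696, 954]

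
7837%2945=1947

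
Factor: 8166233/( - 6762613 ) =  -11^( - 1 )*13^( - 1 )*19^ (  -  2 )*37^1*131^( - 1 )*220709^1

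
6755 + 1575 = 8330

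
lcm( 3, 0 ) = 0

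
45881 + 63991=109872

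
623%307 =9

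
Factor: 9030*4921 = 2^1*3^1*5^1*7^2*19^1  *  37^1*43^1 = 44436630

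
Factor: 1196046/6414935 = 2^1*3^5*5^( - 1 ) * 23^1 * 107^1*313^(  -  1) * 4099^ ( - 1 )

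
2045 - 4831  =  -2786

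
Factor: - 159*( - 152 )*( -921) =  - 2^3*3^2*19^1 * 53^1 * 307^1 = - 22258728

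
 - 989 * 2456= - 2428984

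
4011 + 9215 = 13226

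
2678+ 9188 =11866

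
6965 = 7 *995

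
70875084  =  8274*8566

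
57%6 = 3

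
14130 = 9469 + 4661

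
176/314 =88/157 = 0.56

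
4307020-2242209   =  2064811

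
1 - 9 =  - 8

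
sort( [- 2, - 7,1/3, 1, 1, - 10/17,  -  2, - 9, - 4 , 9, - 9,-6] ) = [ - 9 , - 9,  -  7, - 6,-4 ,  -  2 , - 2, - 10/17,1/3,1,1 , 9]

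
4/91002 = 2/45501  =  0.00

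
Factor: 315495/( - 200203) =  -405/257   =  - 3^4*5^1 * 257^( - 1 ) 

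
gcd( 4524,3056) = 4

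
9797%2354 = 381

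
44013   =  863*51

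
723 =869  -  146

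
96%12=0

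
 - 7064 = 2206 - 9270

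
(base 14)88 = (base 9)143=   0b1111000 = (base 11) AA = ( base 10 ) 120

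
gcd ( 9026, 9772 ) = 2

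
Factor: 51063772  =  2^2 * 23^1*555041^1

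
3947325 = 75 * 52631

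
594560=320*1858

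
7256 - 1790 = 5466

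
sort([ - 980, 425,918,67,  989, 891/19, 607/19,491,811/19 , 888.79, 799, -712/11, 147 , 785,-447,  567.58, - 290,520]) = [ -980,-447,-290,  -  712/11,607/19, 811/19, 891/19,67,147,425, 491,520,567.58,  785,  799 , 888.79, 918,989]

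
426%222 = 204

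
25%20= 5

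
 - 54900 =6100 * ( - 9 )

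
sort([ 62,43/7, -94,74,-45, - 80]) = [ - 94, - 80, - 45 , 43/7 , 62,74]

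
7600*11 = 83600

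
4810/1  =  4810 = 4810.00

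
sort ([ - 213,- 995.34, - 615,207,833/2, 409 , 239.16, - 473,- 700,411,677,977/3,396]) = [ - 995.34, - 700, - 615 , - 473,-213,207,239.16 , 977/3 , 396, 409,411,833/2, 677] 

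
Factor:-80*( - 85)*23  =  2^4  *5^2*17^1*23^1  =  156400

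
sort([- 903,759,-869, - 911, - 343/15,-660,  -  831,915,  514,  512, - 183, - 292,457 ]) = [-911, - 903,-869, - 831, - 660 , - 292, - 183, - 343/15,457,512,514,759,915 ] 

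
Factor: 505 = 5^1* 101^1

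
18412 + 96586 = 114998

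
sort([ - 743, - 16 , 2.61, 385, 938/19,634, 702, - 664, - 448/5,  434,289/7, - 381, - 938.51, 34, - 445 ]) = [ - 938.51,-743, - 664, - 445, - 381, - 448/5 , - 16 , 2.61,34,289/7, 938/19,385,434,634,702]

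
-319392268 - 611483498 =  - 930875766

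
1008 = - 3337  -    -  4345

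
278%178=100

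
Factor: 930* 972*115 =103955400 = 2^3 * 3^6*5^2*23^1*31^1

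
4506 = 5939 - 1433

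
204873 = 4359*47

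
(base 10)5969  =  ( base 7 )23255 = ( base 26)8lf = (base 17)13B2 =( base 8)13521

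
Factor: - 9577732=- 2^2*17^1*61^1*2309^1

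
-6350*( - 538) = 3416300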